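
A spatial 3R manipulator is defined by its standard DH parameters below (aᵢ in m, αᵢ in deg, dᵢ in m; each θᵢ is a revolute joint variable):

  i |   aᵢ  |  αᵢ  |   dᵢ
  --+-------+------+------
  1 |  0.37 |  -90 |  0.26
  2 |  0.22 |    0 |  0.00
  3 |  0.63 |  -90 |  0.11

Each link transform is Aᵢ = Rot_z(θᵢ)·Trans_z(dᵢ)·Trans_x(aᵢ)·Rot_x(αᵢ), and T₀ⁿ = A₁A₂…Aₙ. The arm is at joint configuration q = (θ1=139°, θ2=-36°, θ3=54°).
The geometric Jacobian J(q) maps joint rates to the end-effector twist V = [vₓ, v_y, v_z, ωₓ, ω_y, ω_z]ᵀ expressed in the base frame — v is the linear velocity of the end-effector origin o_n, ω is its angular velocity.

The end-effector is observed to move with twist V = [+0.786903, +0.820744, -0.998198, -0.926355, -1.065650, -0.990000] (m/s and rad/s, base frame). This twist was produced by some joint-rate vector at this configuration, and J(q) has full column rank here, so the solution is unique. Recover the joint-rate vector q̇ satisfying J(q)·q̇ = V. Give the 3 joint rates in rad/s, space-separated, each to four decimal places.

o_n = [-0.9379, 0.6696, 0.1946]
J₁: ẑ×o_n = [-0.6696, -0.9379, 0.0000], ω = ẑ
J2: z=[-0.6561, -0.7547, 0.0000] o=[-0.2792, 0.2427, 0.2600] → [0.0493, -0.0429, -0.7771, -0.6561, -0.7547, 0.0000]
J3: z=[-0.6561, -0.7547, 0.0000] o=[-0.4136, 0.3595, 0.3893] → [0.1469, -0.1277, -0.5992, -0.6561, -0.7547, 0.0000]
q̇ = J⁺·V = [-0.9900, 0.8550, 0.5570]

-0.9900 0.8550 0.5570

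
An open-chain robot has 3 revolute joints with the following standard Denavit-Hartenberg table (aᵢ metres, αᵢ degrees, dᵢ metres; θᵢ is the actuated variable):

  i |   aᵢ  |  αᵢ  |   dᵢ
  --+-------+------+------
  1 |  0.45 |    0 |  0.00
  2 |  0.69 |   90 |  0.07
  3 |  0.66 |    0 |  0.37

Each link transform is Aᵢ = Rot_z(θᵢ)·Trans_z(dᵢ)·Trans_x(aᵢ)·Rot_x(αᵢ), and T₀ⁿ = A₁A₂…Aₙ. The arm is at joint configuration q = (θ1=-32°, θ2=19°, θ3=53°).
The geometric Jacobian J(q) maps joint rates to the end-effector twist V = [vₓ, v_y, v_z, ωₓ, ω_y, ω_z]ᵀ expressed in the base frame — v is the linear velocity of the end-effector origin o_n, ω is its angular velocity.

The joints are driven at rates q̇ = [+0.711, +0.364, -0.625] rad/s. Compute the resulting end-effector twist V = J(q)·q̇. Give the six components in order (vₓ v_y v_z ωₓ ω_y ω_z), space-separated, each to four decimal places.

o_n = [1.3577, -0.8435, 0.5971]
J₁: ẑ×o_n = [0.8435, 1.3577, -0.0000], ω = ẑ
J2: z=[0.0000, 0.0000, 1.0000] o=[0.3816, -0.2385, 0.0000] → [0.6051, 0.9761, -0.0000, 0.0000, 0.0000, 1.0000]
J3: z=[-0.2250, -0.9744, 0.0000] o=[1.0539, -0.3937, 0.0700] → [-0.5136, 0.1186, 0.3972, -0.2250, -0.9744, 0.0000]
V = J·q̇ = [1.1410, 1.2465, -0.2482, 0.1406, 0.6090, 1.0750]

1.1410 1.2465 -0.2482 0.1406 0.6090 1.0750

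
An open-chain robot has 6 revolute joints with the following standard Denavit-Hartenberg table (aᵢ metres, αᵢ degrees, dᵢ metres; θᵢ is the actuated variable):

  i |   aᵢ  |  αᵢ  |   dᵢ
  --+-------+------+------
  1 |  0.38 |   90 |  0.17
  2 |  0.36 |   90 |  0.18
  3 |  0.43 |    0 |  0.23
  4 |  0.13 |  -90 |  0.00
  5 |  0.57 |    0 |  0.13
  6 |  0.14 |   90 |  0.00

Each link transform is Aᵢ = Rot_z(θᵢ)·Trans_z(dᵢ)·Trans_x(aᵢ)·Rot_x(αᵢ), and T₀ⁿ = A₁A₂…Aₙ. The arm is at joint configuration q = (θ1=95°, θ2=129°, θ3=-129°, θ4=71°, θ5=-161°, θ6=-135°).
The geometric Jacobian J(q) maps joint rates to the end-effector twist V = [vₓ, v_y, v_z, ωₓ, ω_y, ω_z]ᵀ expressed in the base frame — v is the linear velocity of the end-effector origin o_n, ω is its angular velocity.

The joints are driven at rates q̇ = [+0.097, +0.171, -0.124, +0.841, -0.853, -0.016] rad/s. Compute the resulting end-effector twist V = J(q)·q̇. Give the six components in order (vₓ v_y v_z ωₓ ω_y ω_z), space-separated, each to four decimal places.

-0.0249 -0.1249 -0.4739 -0.3774 0.9919 -0.0245

o_n = [0.1568, 0.6114, 0.3643]
J₁: ẑ×o_n = [-0.6114, 0.1568, 0.0000], ω = ẑ
J2: z=[0.9962, 0.0872, 0.0000] o=[-0.0331, 0.3786, 0.1700] → [0.0169, -0.1936, 0.2154, 0.9962, 0.0872, 0.0000]
J3: z=[-0.0677, 0.7742, 0.6293] o=[0.1659, 0.1685, 0.4498] → [-0.3449, -0.0116, -0.0229, -0.0677, 0.7742, 0.6293]
J4: z=[-0.0677, 0.7742, 0.6293] o=[-0.1974, 0.4871, 0.3842] → [-0.0936, 0.2215, -0.2826, -0.0677, 0.7742, 0.6293]
J5: z=[0.5744, -0.4855, 0.6591] o=[-0.3034, 0.4343, 0.4378] → [-0.0811, 0.3455, 0.3252, 0.5744, -0.4855, 0.6591]
J6: z=[0.5744, -0.4855, 0.6591] o=[0.1983, 0.7338, 0.4183] → [0.1068, 0.0036, -0.0904, 0.5744, -0.4855, 0.6591]
V = J·q̇ = [-0.0249, -0.1249, -0.4739, -0.3774, 0.9919, -0.0245]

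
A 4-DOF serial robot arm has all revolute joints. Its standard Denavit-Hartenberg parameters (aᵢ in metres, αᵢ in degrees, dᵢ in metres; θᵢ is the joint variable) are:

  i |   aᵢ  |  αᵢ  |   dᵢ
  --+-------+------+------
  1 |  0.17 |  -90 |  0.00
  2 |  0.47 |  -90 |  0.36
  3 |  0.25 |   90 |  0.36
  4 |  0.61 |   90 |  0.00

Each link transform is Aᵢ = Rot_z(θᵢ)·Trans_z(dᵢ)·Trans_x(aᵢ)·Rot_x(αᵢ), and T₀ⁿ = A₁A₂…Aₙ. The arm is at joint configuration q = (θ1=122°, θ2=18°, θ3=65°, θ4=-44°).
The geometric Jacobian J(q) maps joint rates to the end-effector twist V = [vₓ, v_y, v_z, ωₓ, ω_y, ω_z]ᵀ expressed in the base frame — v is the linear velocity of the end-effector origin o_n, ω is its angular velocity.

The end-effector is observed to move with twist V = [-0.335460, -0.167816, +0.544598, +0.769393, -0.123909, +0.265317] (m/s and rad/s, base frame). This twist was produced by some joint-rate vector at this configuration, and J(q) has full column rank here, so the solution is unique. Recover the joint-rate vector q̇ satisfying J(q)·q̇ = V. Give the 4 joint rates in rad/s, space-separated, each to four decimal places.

o_n = [-0.2600, 0.9148, -0.1746]
J₁: ẑ×o_n = [-0.9148, -0.2600, 0.0000], ω = ẑ
J2: z=[-0.8480, -0.5299, 0.0000] o=[-0.0901, 0.1442, 0.0000] → [0.0925, -0.1480, -0.7435, -0.8480, -0.5299, 0.0000]
J3: z=[0.1638, -0.2621, -0.9511] o=[-0.6323, 0.3325, -0.1452] → [0.5615, -0.3492, 0.1929, 0.1638, -0.2621, -0.9511]
J4: z=[-0.8152, 0.5070, -0.2801] o=[-0.4344, 0.4434, -0.5203] → [0.3073, 0.2330, -0.4727, -0.8152, 0.5070, -0.2801]
q̇ = J⁺·V = [0.2070, -0.3510, 0.1030, -0.5580]

0.2070 -0.3510 0.1030 -0.5580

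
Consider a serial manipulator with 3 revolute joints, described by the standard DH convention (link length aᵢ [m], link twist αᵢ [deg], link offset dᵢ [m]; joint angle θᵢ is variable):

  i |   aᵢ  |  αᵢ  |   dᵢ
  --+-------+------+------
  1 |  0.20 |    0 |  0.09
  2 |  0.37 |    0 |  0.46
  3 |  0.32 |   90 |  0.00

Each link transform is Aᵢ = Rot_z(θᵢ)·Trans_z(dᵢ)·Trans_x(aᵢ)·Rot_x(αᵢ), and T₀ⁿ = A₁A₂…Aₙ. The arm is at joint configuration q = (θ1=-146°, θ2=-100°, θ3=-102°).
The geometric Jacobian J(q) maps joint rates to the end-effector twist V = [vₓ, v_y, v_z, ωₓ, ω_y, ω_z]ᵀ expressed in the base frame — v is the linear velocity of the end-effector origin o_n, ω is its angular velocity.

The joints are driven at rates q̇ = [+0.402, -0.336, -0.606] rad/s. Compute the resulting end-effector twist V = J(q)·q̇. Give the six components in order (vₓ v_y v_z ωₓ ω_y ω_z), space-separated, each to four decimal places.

o_n = [-0.0033, 0.2927, 0.5500]
J₁: ẑ×o_n = [-0.2927, -0.0033, 0.0000], ω = ẑ
J2: z=[0.0000, 0.0000, 1.0000] o=[-0.1658, -0.1118, 0.0900] → [-0.4045, 0.1625, 0.0000, 0.0000, 0.0000, 1.0000]
J3: z=[0.0000, 0.0000, 1.0000] o=[-0.3163, 0.2262, 0.5500] → [-0.0665, 0.3130, 0.0000, 0.0000, 0.0000, 1.0000]
V = J·q̇ = [0.0586, -0.2456, 0.0000, 0.0000, 0.0000, -0.5400]

0.0586 -0.2456 0.0000 0.0000 0.0000 -0.5400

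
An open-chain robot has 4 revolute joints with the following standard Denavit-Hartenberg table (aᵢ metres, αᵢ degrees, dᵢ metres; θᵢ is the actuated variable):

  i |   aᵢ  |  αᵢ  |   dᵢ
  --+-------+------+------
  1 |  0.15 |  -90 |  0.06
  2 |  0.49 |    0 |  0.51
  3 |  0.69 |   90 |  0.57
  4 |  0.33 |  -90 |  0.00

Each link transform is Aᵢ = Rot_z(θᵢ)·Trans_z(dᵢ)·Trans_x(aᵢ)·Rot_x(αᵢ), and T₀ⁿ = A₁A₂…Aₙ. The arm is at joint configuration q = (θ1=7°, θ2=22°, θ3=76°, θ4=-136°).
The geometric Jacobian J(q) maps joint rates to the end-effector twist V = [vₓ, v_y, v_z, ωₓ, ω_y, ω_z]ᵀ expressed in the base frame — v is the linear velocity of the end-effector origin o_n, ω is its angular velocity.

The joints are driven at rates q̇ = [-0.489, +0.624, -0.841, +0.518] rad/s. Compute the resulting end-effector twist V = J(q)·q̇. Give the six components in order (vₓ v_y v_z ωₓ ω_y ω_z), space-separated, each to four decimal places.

o_n = [0.4336, 0.9104, -0.5718]
J₁: ẑ×o_n = [-0.9104, 0.4336, 0.0000], ω = ẑ
J2: z=[-0.1219, 0.9925, 0.0000] o=[0.1489, 0.0183, 0.0600] → [-0.6271, -0.0770, -0.3913, -0.1219, 0.9925, 0.0000]
J3: z=[-0.1219, 0.9925, 0.0000] o=[0.5377, 0.5798, -0.1236] → [-0.4449, -0.0546, 0.0630, -0.1219, 0.9925, 0.0000]
J4: z=[0.9829, 0.1207, -0.1392] o=[0.3729, 1.1339, -0.8068] → [-0.0027, -0.2395, -0.2270, 0.9829, 0.1207, -0.1392]
V = J·q̇ = [0.4266, -0.3382, -0.4148, 0.5356, -0.1529, -0.5611]

0.4266 -0.3382 -0.4148 0.5356 -0.1529 -0.5611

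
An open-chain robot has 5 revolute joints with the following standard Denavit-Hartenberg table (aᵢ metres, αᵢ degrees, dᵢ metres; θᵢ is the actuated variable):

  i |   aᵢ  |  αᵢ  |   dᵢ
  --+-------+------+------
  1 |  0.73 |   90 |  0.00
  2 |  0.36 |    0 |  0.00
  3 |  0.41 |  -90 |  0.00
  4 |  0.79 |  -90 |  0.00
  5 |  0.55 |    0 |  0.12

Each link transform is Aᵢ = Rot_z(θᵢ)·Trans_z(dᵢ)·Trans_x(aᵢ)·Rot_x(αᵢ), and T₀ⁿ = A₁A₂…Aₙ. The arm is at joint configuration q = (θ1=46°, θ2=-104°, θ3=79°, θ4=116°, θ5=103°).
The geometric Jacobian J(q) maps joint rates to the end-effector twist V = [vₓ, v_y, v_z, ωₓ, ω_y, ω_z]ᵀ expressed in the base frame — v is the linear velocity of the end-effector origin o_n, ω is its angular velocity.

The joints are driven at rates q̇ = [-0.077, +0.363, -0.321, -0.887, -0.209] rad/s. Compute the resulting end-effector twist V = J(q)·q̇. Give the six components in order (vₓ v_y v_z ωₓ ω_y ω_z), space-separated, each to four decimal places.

o_n = [-0.0973, 0.6856, -0.8393]
J₁: ẑ×o_n = [-0.6856, -0.0973, 0.0000], ω = ẑ
J2: z=[0.7193, -0.6947, 0.0000] o=[0.5071, 0.5251, 0.0000] → [0.5830, 0.6037, -0.3044, 0.7193, -0.6947, 0.0000]
J3: z=[0.7193, -0.6947, 0.0000] o=[0.4466, 0.4625, -0.3493] → [0.3403, 0.3524, -0.2174, 0.7193, -0.6947, 0.0000]
J4: z=[0.2936, 0.3040, 0.9063] o=[0.7047, 0.7298, -0.5226] → [-0.0562, -0.6339, 0.2309, 0.2936, 0.3040, 0.9063]
J5: z=[-0.2505, -0.8905, 0.3798] o=[-0.0241, 0.9972, -0.3762] → [0.5307, -0.1438, 0.0128, -0.2505, -0.8905, 0.3798]
V = J·q̇ = [0.0941, 0.7059, -0.2482, -0.1778, -0.1127, -0.9603]

0.0941 0.7059 -0.2482 -0.1778 -0.1127 -0.9603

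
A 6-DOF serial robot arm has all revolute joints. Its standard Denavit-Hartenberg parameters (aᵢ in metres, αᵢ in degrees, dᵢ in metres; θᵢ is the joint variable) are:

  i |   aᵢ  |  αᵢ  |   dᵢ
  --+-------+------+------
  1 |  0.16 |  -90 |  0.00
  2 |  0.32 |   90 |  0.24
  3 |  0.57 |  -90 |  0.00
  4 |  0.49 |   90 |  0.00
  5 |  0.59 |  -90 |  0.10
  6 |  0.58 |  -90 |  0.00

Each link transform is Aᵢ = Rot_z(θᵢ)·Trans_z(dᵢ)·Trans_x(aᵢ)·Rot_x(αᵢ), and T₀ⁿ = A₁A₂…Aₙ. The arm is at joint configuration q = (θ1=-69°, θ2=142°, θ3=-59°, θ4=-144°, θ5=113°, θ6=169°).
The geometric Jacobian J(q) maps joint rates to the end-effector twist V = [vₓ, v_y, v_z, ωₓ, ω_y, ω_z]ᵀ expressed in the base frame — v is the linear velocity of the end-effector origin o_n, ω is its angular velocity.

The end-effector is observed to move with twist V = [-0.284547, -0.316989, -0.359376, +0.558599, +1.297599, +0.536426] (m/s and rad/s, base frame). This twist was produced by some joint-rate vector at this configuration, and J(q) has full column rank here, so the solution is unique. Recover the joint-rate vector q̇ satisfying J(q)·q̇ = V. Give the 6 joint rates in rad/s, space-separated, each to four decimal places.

o_n = [0.0837, 0.0331, -0.4962]
J₁: ẑ×o_n = [-0.0331, 0.0837, 0.0000], ω = ẑ
J2: z=[0.9336, 0.3584, 0.0000] o=[0.0573, -0.1494, 0.0000] → [-0.1778, 0.4632, 0.1609, 0.9336, 0.3584, 0.0000]
J3: z=[0.2206, -0.5748, -0.7880] o=[0.1910, 0.1721, -0.1970] → [0.0625, 0.1506, -0.0923, 0.2206, -0.5748, -0.7880]
J4: z=[0.2388, 0.8152, -0.5277] o=[-0.3480, 0.2129, -0.3778] → [-0.1914, -0.1996, -0.3949, 0.2388, 0.8152, -0.5277]
J5: z=[0.3774, 0.4228, 0.8239] o=[0.0904, 0.0190, -0.4790] → [-0.0189, 0.0009, 0.0082, 0.3774, 0.4228, 0.8239]
J6: z=[-0.9169, 0.0459, 0.3964] o=[0.0516, 0.5952, -0.6356] → [0.2292, 0.1406, 0.5139, -0.9169, 0.0459, 0.3964]
q̇ = J⁺·V = [-0.1590, 0.0430, -0.9280, 0.6500, 0.5600, -0.3890]

-0.1590 0.0430 -0.9280 0.6500 0.5600 -0.3890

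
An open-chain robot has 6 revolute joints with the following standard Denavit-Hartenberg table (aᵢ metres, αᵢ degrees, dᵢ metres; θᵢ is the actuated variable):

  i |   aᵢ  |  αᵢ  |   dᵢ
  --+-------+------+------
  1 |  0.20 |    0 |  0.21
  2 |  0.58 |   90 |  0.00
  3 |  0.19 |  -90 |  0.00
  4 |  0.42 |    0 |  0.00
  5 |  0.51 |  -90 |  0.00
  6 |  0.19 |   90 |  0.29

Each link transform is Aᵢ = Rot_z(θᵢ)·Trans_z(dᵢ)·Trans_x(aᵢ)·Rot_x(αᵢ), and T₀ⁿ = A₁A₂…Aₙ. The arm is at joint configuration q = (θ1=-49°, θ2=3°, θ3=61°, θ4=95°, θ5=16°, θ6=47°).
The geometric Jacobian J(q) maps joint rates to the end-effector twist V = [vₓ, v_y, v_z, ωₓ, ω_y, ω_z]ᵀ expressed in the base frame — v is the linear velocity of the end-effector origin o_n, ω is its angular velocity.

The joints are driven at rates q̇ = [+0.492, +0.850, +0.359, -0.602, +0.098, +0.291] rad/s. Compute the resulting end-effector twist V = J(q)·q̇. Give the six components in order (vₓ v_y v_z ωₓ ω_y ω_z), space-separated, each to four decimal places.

0.1982 1.3071 0.4154 -0.1185 -0.5442 0.8600

o_n = [1.1576, 0.0985, -0.1605]
J₁: ẑ×o_n = [-0.0985, 1.1576, 0.0000], ω = ẑ
J2: z=[0.0000, 0.0000, 1.0000] o=[0.1312, -0.1509, 0.2100] → [-0.2494, 1.0263, 0.0000, 0.0000, 0.0000, 1.0000]
J3: z=[-0.7193, -0.6947, 0.0000] o=[0.5341, -0.5682, 0.2100] → [0.2573, -0.2665, -0.0465, -0.7193, -0.6947, 0.0000]
J4: z=[-0.6076, 0.6291, 0.4848] o=[0.5981, -0.6344, 0.3762] → [-0.6930, -0.0548, -0.7973, -0.6076, 0.6291, 0.4848]
J5: z=[-0.6076, 0.6291, 0.4848] o=[0.8867, -0.3310, 0.3442] → [-0.5257, -0.1753, -0.4313, -0.6076, 0.6291, 0.4848]
J6: z=[-0.5722, 0.0766, -0.8165] o=[1.1677, 0.0635, 0.1843] → [0.0022, -0.1890, -0.0193, -0.5722, 0.0766, -0.8165]
V = J·q̇ = [0.1982, 1.3071, 0.4154, -0.1185, -0.5442, 0.8600]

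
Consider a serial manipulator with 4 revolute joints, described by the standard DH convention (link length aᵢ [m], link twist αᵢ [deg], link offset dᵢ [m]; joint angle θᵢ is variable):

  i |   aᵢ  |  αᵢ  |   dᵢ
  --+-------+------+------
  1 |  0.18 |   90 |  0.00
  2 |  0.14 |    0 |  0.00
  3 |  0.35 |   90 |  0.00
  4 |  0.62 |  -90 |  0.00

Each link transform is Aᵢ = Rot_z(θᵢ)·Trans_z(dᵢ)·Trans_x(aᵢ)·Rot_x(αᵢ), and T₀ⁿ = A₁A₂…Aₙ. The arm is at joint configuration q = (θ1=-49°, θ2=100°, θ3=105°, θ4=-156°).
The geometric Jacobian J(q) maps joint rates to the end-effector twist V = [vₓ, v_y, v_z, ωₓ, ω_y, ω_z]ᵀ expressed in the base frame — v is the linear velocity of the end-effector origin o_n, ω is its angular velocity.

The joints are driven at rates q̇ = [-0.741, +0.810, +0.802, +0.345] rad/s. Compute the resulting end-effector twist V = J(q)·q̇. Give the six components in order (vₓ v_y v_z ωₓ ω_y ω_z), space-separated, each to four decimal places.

-0.1484 0.0712 0.2597 -1.3122 -0.9475 -0.4283

o_n = [0.4211, -0.1001, 0.2293]
J₁: ẑ×o_n = [0.1001, 0.4211, -0.0000], ω = ẑ
J2: z=[-0.7547, -0.6561, 0.0000] o=[0.1181, -0.1358, 0.0000] → [-0.1505, 0.1731, 0.1718, -0.7547, -0.6561, 0.0000]
J3: z=[-0.7547, -0.6561, 0.0000] o=[0.1021, -0.1175, 0.1379] → [-0.0600, 0.0690, 0.1961, -0.7547, -0.6561, 0.0000]
J4: z=[-0.2773, 0.3190, 0.9063] o=[-0.1060, 0.1219, -0.0100] → [0.2775, 0.5441, -0.1066, -0.2773, 0.3190, 0.9063]
V = J·q̇ = [-0.1484, 0.0712, 0.2597, -1.3122, -0.9475, -0.4283]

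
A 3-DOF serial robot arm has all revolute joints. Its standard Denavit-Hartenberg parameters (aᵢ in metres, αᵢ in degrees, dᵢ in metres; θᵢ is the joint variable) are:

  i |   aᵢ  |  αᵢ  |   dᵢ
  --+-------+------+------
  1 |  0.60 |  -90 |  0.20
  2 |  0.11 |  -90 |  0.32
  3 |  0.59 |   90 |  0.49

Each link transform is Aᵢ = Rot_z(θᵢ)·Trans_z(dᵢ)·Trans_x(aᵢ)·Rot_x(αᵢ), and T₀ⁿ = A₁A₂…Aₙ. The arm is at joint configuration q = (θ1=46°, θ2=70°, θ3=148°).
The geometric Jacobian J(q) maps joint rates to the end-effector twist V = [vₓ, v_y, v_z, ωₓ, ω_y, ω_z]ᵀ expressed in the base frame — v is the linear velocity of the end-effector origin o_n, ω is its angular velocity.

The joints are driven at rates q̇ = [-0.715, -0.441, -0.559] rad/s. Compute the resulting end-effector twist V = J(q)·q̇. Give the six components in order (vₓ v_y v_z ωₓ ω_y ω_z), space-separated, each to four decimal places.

0.1884 -0.2137 -0.4262 0.6821 0.0715 -0.5238

o_n = [-0.0011, 0.0095, 0.3992]
J₁: ẑ×o_n = [-0.0095, -0.0011, 0.0000], ω = ẑ
J2: z=[-0.7193, 0.6947, 0.0000] o=[0.4168, 0.4316, 0.2000] → [0.1384, 0.1433, 0.5940, -0.7193, 0.6947, 0.0000]
J3: z=[-0.6528, -0.6760, -0.3420] o=[0.2127, 0.6810, 0.0966] → [-0.4342, 0.2706, 0.2938, -0.6528, -0.6760, -0.3420]
V = J·q̇ = [0.1884, -0.2137, -0.4262, 0.6821, 0.0715, -0.5238]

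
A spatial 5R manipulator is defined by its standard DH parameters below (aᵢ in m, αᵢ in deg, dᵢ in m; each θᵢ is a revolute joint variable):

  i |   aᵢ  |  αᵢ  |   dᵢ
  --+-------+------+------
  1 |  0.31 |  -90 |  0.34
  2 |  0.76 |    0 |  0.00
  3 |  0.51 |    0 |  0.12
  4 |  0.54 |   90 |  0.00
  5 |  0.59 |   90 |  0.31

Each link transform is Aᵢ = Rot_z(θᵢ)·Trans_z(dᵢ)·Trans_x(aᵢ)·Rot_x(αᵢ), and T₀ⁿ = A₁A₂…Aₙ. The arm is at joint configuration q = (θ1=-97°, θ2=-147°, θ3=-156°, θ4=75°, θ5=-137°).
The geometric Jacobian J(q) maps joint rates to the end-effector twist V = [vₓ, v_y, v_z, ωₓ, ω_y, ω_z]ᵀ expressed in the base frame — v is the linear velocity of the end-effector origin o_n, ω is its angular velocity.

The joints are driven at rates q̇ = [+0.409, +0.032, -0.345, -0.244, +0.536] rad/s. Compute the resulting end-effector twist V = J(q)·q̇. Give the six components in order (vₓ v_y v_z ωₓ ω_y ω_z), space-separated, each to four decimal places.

-0.2196 -0.2539 0.0349 -0.6014 -0.3275 0.0503

o_n = [-0.2935, -0.0729, 0.0381]
J₁: ẑ×o_n = [0.0729, -0.2935, 0.0000], ω = ẑ
J2: z=[0.9925, -0.1219, 0.0000] o=[-0.0378, -0.3077, 0.3400] → [0.0368, 0.2996, 0.2019, 0.9925, -0.1219, 0.0000]
J3: z=[0.9925, -0.1219, 0.0000] o=[0.0399, 0.3249, 0.7539] → [0.0872, 0.7104, -0.4355, 0.9925, -0.1219, 0.0000]
J4: z=[0.9925, -0.1219, 0.0000] o=[0.1252, 0.0346, 0.3262] → [0.0351, 0.2859, -0.1578, 0.9925, -0.1219, 0.0000]
J5: z=[-0.0906, -0.7376, -0.6691] o=[0.1692, 0.3933, -0.0751] → [-0.3955, 0.3198, -0.2990, -0.0906, -0.7376, -0.6691]
V = J·q̇ = [-0.2196, -0.2539, 0.0349, -0.6014, -0.3275, 0.0503]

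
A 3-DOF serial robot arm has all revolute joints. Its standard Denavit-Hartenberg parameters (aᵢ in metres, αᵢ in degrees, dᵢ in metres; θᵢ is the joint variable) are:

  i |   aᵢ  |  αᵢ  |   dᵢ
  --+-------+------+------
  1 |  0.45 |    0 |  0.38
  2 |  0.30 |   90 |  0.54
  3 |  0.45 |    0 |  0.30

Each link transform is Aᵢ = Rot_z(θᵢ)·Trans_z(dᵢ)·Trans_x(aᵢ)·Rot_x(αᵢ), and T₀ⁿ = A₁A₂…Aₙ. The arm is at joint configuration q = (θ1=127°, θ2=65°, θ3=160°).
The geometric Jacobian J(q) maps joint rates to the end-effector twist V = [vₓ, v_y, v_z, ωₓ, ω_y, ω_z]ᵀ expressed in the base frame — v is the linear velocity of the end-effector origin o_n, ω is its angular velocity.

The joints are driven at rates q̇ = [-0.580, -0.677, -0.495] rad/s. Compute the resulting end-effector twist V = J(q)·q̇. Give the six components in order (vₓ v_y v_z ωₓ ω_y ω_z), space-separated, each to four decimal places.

o_n = [-0.2130, 0.6784, 1.0739]
J₁: ẑ×o_n = [-0.6784, -0.2130, 0.0000], ω = ẑ
J2: z=[0.0000, 0.0000, 1.0000] o=[-0.2708, 0.3594, 0.3800] → [-0.3190, 0.0578, 0.0000, 0.0000, 0.0000, 1.0000]
J3: z=[-0.2079, 0.9781, 0.0000] o=[-0.5643, 0.2970, 0.9200] → [0.1505, 0.0320, -0.4229, -0.2079, 0.9781, 0.0000]
V = J·q̇ = [0.5349, 0.0686, 0.2093, 0.1029, -0.4842, -1.2570]

0.5349 0.0686 0.2093 0.1029 -0.4842 -1.2570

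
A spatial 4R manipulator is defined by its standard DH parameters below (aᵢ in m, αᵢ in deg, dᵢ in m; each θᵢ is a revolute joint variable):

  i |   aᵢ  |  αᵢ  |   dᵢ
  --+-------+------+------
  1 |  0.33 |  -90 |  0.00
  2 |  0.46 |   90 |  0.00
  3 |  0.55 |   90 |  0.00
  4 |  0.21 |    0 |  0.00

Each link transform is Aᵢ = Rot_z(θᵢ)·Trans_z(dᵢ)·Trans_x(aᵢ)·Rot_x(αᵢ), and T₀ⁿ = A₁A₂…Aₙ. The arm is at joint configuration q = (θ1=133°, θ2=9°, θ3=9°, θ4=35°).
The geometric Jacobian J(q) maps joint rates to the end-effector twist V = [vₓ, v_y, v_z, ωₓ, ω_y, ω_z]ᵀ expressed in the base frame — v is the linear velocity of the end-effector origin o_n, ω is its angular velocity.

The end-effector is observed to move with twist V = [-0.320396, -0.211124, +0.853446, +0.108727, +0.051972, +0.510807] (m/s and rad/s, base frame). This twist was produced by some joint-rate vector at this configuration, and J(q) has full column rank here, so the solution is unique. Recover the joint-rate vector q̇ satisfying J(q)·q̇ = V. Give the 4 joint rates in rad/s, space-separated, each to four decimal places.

0.0110 -0.8340 0.4880 -0.7280

o_n = [-1.1107, 1.0255, -0.0646]
J₁: ẑ×o_n = [-1.0255, -1.1107, 0.0000], ω = ẑ
J2: z=[-0.7314, -0.6820, 0.0000] o=[-0.2251, 0.2413, 0.0000] → [0.0440, -0.0472, -1.1775, -0.7314, -0.6820, 0.0000]
J3: z=[-0.1067, 0.1144, 0.9877] o=[-0.5349, 0.5736, -0.0720] → [-0.4455, -0.5679, 0.0177, -0.1067, 0.1144, 0.9877]
J4: z=[0.6170, 0.7866, -0.0245] o=[-0.9638, 0.9073, -0.1569] → [0.0756, -0.0534, 0.1885, 0.6170, 0.7866, -0.0245]
q̇ = J⁺·V = [0.0110, -0.8340, 0.4880, -0.7280]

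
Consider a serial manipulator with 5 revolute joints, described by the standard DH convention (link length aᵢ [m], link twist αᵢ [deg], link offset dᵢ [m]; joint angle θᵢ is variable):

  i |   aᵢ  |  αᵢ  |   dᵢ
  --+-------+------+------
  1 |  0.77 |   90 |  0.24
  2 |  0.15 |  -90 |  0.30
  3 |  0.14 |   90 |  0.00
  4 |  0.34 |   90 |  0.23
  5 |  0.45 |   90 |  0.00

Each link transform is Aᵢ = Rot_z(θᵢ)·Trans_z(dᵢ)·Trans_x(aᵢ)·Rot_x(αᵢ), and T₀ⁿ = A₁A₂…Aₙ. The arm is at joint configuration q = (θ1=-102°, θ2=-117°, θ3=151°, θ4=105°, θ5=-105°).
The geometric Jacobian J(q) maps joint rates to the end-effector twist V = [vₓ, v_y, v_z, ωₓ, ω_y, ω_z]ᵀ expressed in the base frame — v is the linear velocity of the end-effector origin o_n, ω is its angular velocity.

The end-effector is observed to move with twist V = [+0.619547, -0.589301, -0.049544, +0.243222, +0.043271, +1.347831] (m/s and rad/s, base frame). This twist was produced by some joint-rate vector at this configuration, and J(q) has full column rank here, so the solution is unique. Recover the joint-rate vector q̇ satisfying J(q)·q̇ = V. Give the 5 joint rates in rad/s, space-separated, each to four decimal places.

0.6280 -0.7600 -0.4810 -0.7550 0.2760

o_n = [-0.6317, -0.8594, 0.1608]
J₁: ẑ×o_n = [0.8594, -0.6317, 0.0000], ω = ẑ
J2: z=[-0.9781, 0.2079, 0.0000] o=[-0.1601, -0.7532, 0.2400] → [-0.0165, -0.0775, 0.2019, -0.9781, 0.2079, 0.0000]
J3: z=[-0.1853, -0.8715, -0.4540] o=[-0.4394, -0.6242, 0.1063] → [-0.1542, 0.0974, -0.1240, -0.1853, -0.8715, -0.4540]
J4: z=[0.9013, 0.0334, -0.4320] o=[-0.3845, -0.6927, 0.2154] → [-0.0738, 0.1560, -0.1420, 0.9013, 0.0334, -0.4320]
J5: z=[0.3304, -0.6981, 0.6352] o=[-0.2726, -0.9282, -0.1016] → [-0.2268, -0.3148, -0.2280, 0.3304, -0.6981, 0.6352]
q̇ = J⁺·V = [0.6280, -0.7600, -0.4810, -0.7550, 0.2760]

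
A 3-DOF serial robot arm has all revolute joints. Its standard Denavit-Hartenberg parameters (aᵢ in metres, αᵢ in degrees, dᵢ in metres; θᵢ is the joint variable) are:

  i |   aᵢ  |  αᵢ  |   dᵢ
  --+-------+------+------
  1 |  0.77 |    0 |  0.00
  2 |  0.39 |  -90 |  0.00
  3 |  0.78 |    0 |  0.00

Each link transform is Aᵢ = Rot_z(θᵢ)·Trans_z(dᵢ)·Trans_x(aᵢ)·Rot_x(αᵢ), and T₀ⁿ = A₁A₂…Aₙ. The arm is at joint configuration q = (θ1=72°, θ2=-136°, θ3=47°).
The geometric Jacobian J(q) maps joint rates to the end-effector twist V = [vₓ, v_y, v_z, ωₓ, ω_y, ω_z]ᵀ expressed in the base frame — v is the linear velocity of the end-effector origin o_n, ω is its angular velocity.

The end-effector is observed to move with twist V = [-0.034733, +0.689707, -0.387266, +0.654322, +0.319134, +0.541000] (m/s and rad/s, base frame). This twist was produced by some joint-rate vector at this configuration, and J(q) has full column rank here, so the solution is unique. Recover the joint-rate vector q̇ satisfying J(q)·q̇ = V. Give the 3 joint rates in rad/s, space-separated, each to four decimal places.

0.4110 0.1300 0.7280

o_n = [0.6421, -0.0963, -0.5705]
J₁: ẑ×o_n = [0.0963, 0.6421, -0.0000], ω = ẑ
J2: z=[0.0000, 0.0000, 1.0000] o=[0.2379, 0.7323, 0.0000] → [0.8287, 0.4042, -0.0000, 0.0000, 0.0000, 1.0000]
J3: z=[0.8988, 0.4384, 0.0000] o=[0.4089, 0.3818, 0.0000] → [-0.2501, 0.5127, -0.5320, 0.8988, 0.4384, 0.0000]
q̇ = J⁺·V = [0.4110, 0.1300, 0.7280]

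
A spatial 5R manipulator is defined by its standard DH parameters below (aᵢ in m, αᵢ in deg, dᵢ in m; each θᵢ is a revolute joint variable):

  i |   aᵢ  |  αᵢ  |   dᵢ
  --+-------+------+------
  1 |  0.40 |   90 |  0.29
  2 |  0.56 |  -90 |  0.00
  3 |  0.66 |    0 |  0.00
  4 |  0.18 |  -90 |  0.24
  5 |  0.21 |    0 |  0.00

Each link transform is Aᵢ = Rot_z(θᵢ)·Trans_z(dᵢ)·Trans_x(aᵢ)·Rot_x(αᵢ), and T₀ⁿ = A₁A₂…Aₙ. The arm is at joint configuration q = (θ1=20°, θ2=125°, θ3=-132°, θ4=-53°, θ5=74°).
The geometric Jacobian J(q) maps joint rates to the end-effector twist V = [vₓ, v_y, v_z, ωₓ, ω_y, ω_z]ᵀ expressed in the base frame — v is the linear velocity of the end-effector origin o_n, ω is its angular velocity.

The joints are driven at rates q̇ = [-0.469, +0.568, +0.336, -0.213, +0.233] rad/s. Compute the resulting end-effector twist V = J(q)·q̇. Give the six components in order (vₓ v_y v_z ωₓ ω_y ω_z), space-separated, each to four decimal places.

o_n = [0.5711, -0.2920, 0.1710]
J₁: ẑ×o_n = [0.2920, 0.5711, -0.0000], ω = ẑ
J2: z=[0.3420, -0.9397, 0.0000] o=[0.3759, 0.1368, 0.2900] → [0.1119, 0.0407, 0.0368, 0.3420, -0.9397, 0.0000]
J3: z=[-0.7698, -0.2802, -0.5736] o=[0.0740, 0.0270, 0.7487] → [-0.0211, -0.7298, 0.3848, -0.7698, -0.2802, -0.5736]
J4: z=[-0.7698, -0.2802, -0.5736] o=[0.4798, -0.3473, 0.3870] → [0.0922, -0.2186, -0.0170, -0.7698, -0.2802, -0.5736]
J5: z=[0.3877, -0.9190, -0.0714] o=[0.3864, -0.3646, 0.1024] → [-0.0578, -0.0398, 0.1979, 0.3877, -0.9190, -0.0714]
V = J·q̇ = [-0.1136, -0.4527, 0.1999, 0.1899, -0.7823, -0.5562]

-0.1136 -0.4527 0.1999 0.1899 -0.7823 -0.5562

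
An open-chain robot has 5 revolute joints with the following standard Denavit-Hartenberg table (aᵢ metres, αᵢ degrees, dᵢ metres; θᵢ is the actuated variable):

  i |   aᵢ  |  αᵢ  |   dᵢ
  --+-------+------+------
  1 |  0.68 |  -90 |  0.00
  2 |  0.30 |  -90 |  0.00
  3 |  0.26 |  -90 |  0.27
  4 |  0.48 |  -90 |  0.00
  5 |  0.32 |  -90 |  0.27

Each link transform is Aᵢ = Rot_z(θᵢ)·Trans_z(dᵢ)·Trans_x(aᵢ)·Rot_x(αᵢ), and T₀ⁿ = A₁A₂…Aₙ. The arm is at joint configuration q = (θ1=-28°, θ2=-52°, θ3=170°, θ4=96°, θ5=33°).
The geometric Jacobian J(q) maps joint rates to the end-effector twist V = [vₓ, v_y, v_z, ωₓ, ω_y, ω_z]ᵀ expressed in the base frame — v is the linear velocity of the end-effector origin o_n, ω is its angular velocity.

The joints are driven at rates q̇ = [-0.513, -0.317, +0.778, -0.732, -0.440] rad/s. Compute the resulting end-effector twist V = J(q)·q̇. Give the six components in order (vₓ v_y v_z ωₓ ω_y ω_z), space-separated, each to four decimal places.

o_n = [0.4425, -0.4126, 0.6022]
J₁: ẑ×o_n = [0.4126, 0.4425, -0.0000], ω = ẑ
J2: z=[0.4695, 0.8829, 0.0000] o=[0.6004, -0.3192, 0.0000] → [0.5317, -0.2827, 0.0956, 0.4695, 0.8829, 0.0000]
J3: z=[0.6958, -0.3699, -0.6157] o=[0.7635, -0.4060, 0.2364] → [-0.1394, -0.0569, -0.1234, 0.6958, -0.3699, -0.6157]
J4: z=[0.3679, 0.9197, -0.1368] o=[0.7910, -0.4717, -0.1316] → [0.6830, -0.2223, 0.3422, 0.3679, 0.9197, -0.1368]
J5: z=[0.6862, -0.1693, 0.7074] o=[0.4898, -0.3017, 0.2012] → [0.0106, -0.3086, -0.0841, 0.6862, -0.1693, 0.7074]
V = J·q̇ = [-0.9933, 0.1168, -0.3398, -0.1788, -1.1665, -1.2031]

-0.9933 0.1168 -0.3398 -0.1788 -1.1665 -1.2031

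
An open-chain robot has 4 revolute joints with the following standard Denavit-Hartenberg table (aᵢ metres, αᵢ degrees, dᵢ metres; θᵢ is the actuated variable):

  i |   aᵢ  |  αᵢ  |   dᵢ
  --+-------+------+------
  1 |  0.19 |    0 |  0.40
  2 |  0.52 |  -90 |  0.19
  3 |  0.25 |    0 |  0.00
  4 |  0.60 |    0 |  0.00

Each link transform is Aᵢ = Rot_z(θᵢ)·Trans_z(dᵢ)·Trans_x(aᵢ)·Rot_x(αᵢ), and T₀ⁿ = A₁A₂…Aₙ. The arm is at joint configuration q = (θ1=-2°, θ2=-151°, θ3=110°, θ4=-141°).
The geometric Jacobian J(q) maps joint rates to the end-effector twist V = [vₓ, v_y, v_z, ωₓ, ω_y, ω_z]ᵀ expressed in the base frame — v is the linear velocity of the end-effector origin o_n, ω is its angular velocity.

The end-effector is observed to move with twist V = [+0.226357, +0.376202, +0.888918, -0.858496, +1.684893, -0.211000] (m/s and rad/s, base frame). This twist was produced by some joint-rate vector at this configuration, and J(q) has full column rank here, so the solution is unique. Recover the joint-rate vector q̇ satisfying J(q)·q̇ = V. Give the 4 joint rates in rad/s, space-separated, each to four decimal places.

0.1940 -0.4050 -0.9780 -0.9130

o_n = [-0.6555, -0.4374, 0.6641]
J₁: ẑ×o_n = [0.4374, -0.6555, 0.0000], ω = ẑ
J2: z=[0.0000, 0.0000, 1.0000] o=[0.1899, -0.0066, 0.4000] → [0.4307, -0.8454, 0.0000, 0.0000, 0.0000, 1.0000]
J3: z=[0.4540, -0.8910, 0.0000] o=[-0.2734, -0.2427, 0.5900] → [-0.0660, -0.0336, -0.4288, 0.4540, -0.8910, 0.0000]
J4: z=[0.4540, -0.8910, 0.0000] o=[-0.1973, -0.2039, 0.3551] → [-0.2753, -0.1403, -0.5143, 0.4540, -0.8910, 0.0000]
q̇ = J⁺·V = [0.1940, -0.4050, -0.9780, -0.9130]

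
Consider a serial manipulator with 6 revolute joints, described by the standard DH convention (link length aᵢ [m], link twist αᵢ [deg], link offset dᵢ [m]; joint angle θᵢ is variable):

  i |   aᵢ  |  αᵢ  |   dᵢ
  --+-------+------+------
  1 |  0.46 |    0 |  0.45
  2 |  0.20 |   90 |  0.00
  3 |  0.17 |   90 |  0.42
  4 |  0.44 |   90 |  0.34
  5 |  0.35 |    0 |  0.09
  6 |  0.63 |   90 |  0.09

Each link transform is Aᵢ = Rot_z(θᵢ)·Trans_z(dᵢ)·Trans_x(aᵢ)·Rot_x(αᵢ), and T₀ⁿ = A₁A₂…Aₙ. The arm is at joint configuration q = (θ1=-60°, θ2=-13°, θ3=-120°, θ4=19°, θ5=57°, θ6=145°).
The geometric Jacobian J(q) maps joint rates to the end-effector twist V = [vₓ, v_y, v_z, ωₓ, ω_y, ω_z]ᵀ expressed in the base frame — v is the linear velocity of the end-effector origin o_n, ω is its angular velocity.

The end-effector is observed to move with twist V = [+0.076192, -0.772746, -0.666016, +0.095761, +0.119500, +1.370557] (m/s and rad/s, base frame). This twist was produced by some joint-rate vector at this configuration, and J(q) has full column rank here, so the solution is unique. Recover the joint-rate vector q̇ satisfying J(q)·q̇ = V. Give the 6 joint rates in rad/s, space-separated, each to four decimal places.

0.7560 0.9200 0.7670 -0.0780 0.4490 0.4960

o_n = [-0.1054, -0.2075, 0.4127]
J₁: ẑ×o_n = [0.2075, -0.1054, 0.0000], ω = ẑ
J2: z=[0.0000, 0.0000, 1.0000] o=[0.2300, -0.3984, 0.4500] → [-0.1908, -0.3354, 0.0000, 0.0000, 0.0000, 1.0000]
J3: z=[-0.9563, -0.2924, 0.0000] o=[0.2885, -0.5896, 0.4500] → [0.0109, -0.0357, -0.4806, -0.9563, -0.2924, 0.0000]
J4: z=[-0.2532, 0.8282, 0.5000] o=[-0.1380, -0.6311, 0.3028] → [-0.1208, 0.0442, -0.1343, -0.2532, 0.8282, 0.5000]
J5: z=[0.8566, 0.4321, -0.2820] o=[-0.4219, -0.1925, 0.1125] → [0.1255, -0.3464, -0.1496, 0.8566, 0.4321, -0.2820]
J6: z=[0.8566, 0.4321, -0.2820] o=[-0.5048, 0.1575, 0.0778] → [0.0418, -0.3995, -0.4853, 0.8566, 0.4321, -0.2820]
q̇ = J⁺·V = [0.7560, 0.9200, 0.7670, -0.0780, 0.4490, 0.4960]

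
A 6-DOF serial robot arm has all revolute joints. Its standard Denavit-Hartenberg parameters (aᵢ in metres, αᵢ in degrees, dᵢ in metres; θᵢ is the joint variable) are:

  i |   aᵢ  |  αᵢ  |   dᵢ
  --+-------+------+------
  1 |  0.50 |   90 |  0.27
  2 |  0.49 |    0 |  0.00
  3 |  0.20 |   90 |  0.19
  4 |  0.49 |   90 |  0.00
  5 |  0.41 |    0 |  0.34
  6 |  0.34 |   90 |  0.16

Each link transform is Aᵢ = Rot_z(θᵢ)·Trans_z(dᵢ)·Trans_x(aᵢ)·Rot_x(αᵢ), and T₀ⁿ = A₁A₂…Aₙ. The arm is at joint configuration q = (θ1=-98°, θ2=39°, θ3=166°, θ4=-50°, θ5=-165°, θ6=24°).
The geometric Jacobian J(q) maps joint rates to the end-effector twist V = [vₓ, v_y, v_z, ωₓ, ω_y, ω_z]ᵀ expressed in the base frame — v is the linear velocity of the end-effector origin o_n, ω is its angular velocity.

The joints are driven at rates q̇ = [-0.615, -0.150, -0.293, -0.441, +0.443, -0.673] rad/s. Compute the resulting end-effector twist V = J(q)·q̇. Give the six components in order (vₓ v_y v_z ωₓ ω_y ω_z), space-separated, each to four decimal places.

-1.0108 0.0419 -0.3022 0.2886 -0.0675 -1.0891

o_n = [-0.1773, -1.2688, 0.4119]
J₁: ẑ×o_n = [1.2688, -0.1773, 0.0000], ω = ẑ
J2: z=[-0.9903, 0.1392, 0.0000] o=[-0.0696, -0.4951, 0.2700] → [0.0197, 0.1405, 0.7811, -0.9903, 0.1392, 0.0000]
J3: z=[-0.9903, 0.1392, 0.0000] o=[-0.1226, -0.8722, 0.5784] → [-0.0232, -0.1649, 0.4003, -0.9903, 0.1392, 0.0000]
J4: z=[0.0588, 0.4185, 0.9063] o=[-0.2855, -0.6663, 0.4938] → [0.5118, 0.1029, -0.0807, 0.0588, 0.4185, 0.9063]
J5: z=[0.5399, -0.7770, 0.3237] o=[0.1259, -0.4359, 0.3607] → [0.2299, -0.1258, -0.6854, 0.5399, -0.7770, 0.3237]
J6: z=[0.5399, -0.7770, 0.3237] o=[-0.0293, -0.9307, 0.4822] → [0.1641, -0.0100, -0.2976, 0.5399, -0.7770, 0.3237]
V = J·q̇ = [-1.0108, 0.0419, -0.3022, 0.2886, -0.0675, -1.0891]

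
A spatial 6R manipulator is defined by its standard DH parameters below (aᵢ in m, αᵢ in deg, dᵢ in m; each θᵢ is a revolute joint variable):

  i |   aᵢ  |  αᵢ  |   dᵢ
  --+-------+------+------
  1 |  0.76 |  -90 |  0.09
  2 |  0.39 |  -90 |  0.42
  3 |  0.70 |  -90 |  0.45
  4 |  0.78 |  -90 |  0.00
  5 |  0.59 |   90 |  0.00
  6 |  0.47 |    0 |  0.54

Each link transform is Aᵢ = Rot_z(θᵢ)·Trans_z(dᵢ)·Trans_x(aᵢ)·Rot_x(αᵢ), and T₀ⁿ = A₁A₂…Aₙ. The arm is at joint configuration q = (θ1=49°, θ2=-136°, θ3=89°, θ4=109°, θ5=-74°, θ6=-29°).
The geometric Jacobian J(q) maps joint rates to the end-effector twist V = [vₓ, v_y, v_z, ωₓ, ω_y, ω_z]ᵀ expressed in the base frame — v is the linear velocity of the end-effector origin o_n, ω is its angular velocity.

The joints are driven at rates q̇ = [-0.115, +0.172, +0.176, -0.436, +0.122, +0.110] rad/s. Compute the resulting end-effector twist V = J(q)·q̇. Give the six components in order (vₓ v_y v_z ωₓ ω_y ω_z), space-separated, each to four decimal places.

0.0299 -0.1296 -0.2737 -0.2431 0.1166 0.3929

o_n = [1.0292, 0.6659, -0.4966]
J₁: ẑ×o_n = [-0.6659, 1.0292, 0.0000], ω = ẑ
J2: z=[-0.7547, 0.6561, 0.0000] o=[0.4986, 0.5736, 0.0900] → [-0.3849, -0.4427, -0.4178, -0.7547, 0.6561, 0.0000]
J3: z=[0.4557, 0.5243, 0.7193] o=[-0.0024, 0.6374, 0.3609] → [-0.4701, 1.1329, -0.5279, 0.4557, 0.5243, 0.7193]
J4: z=[0.4850, 0.5314, -0.6946] o=[0.7251, 0.4075, 0.6931] → [-0.4528, 0.3658, -0.0363, 0.4850, 0.5314, -0.6946]
J5: z=[-0.5573, 0.7999, 0.2227] o=[0.1995, 0.1898, 0.1595] → [-0.6309, -0.1809, -0.9290, -0.5573, 0.7999, 0.2227]
J6: z=[0.7815, 0.4147, 0.4662] o=[0.3650, 0.4458, -0.3457] → [-0.1652, 0.4277, -0.1035, 0.7815, 0.4147, 0.4662]
V = J·q̇ = [0.0299, -0.1296, -0.2737, -0.2431, 0.1166, 0.3929]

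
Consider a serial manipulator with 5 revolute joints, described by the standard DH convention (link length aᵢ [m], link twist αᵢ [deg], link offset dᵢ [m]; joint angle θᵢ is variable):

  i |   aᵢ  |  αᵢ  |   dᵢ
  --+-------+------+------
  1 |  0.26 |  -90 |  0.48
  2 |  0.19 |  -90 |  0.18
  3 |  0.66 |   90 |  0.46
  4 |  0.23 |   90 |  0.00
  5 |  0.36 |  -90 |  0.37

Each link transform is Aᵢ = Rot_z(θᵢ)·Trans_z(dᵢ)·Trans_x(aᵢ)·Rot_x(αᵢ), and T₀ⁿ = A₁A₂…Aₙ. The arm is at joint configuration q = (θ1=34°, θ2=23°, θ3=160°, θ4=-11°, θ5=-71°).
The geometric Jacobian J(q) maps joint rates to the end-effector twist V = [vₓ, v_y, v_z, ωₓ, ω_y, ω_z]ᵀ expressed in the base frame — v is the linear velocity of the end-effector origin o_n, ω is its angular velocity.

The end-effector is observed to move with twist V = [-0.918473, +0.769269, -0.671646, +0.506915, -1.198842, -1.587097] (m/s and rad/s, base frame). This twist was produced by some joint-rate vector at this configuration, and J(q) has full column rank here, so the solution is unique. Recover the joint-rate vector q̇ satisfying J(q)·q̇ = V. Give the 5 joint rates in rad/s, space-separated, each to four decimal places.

-0.6140 -0.8190 0.9120 0.4820 -0.0830

o_n = [-0.5069, -0.1227, 0.7647]
J₁: ẑ×o_n = [0.1227, -0.5069, 0.0000], ω = ẑ
J2: z=[-0.5592, 0.8290, 0.0000] o=[0.2155, 0.1454, 0.4800] → [0.2360, 0.1592, 0.7488, -0.5592, 0.8290, 0.0000]
J3: z=[-0.3239, -0.2185, -0.9205] o=[0.2599, 0.3924, 0.4058] → [-0.5526, 0.8221, -0.0007, -0.3239, -0.2185, -0.9205]
J4: z=[0.7865, -0.6030, -0.1336] o=[-0.2362, -0.2145, 0.2247] → [-0.3134, -0.3885, -0.0911, 0.7865, -0.6030, -0.1336]
J5: z=[0.4183, 0.3609, 0.8335] o=[-0.3407, -0.3781, 0.3480] → [-0.0625, -0.3128, 0.1668, 0.4183, 0.3609, 0.8335]
q̇ = J⁺·V = [-0.6140, -0.8190, 0.9120, 0.4820, -0.0830]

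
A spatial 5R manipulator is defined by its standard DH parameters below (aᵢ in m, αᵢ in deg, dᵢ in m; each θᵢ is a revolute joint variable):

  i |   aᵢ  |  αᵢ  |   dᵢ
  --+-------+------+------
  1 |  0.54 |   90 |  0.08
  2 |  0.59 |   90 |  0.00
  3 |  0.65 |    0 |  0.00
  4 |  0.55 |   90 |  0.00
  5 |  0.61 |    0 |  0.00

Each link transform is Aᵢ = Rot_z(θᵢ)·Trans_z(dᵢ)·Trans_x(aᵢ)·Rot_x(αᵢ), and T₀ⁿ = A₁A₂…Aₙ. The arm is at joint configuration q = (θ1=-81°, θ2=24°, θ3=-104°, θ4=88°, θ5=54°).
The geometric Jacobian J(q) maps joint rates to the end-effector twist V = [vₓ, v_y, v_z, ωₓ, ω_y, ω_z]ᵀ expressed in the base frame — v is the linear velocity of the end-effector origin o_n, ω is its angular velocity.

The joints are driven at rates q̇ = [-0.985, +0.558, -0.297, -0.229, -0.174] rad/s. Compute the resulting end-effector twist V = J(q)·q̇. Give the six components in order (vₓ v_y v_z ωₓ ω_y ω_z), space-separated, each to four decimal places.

o_n = [1.1728, -1.7723, 0.1604]
J₁: ẑ×o_n = [1.7723, 1.1728, -0.0000], ω = ẑ
J2: z=[-0.9877, -0.1564, 0.0000] o=[0.0845, -0.5334, 0.0800] → [-0.0126, 0.0794, 1.3939, -0.9877, -0.1564, 0.0000]
J3: z=[0.0636, -0.4017, -0.9135] o=[0.1688, -1.0657, 0.3200] → [-0.5814, -0.9071, 0.3584, 0.0636, -0.4017, -0.9135]
J4: z=[0.0636, -0.4017, -0.9135] o=[0.7692, -0.8252, 0.2560] → [-0.8268, -0.3626, 0.1019, 0.0636, -0.4017, -0.9135]
J5: z=[0.9100, 0.3991, -0.1121] o=[0.9945, -1.2785, 0.4711] → [-0.1793, 0.2627, -0.5205, 0.9100, 0.3991, -0.1121]
V = J·q̇ = [-1.3595, -0.8042, 0.7386, -0.7429, 0.0546, -0.4850]

-1.3595 -0.8042 0.7386 -0.7429 0.0546 -0.4850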